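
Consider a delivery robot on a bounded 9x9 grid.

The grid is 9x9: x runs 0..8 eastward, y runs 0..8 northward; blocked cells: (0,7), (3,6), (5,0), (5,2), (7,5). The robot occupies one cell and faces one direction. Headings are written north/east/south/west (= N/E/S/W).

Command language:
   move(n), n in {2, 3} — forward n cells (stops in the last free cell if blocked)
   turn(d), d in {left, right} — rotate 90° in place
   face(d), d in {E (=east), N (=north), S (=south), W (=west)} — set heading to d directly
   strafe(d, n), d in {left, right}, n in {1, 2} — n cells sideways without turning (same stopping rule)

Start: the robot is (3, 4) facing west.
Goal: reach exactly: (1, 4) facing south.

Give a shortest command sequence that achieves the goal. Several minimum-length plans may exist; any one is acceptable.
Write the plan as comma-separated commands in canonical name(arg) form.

start: (3, 4) facing west
[1] after face(S): (3, 4) facing south
[2] after strafe(right, 2): (1, 4) facing south
nothing shorter than 2 reaches the goal.

face(S), strafe(right, 2)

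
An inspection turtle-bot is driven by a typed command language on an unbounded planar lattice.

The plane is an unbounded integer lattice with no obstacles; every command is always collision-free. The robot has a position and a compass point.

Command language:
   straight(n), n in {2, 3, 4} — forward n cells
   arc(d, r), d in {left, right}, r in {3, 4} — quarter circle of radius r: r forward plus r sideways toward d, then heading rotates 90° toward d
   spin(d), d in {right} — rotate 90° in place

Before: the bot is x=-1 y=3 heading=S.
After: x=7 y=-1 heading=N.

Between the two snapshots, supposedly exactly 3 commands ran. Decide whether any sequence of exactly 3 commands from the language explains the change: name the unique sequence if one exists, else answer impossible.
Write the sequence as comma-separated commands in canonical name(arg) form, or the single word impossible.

straight(4), arc(left, 4), arc(left, 4)

key: cell and facing (now N) both changed — the 3 commands mix motion and turning
from: x=-1 y=3 heading=S
t=1 straight(4) ⇒ x=-1 y=-1 heading=S
t=2 arc(left, 4) ⇒ x=3 y=-5 heading=E
t=3 arc(left, 4) ⇒ x=7 y=-1 heading=N
no rival 3-sequence matches.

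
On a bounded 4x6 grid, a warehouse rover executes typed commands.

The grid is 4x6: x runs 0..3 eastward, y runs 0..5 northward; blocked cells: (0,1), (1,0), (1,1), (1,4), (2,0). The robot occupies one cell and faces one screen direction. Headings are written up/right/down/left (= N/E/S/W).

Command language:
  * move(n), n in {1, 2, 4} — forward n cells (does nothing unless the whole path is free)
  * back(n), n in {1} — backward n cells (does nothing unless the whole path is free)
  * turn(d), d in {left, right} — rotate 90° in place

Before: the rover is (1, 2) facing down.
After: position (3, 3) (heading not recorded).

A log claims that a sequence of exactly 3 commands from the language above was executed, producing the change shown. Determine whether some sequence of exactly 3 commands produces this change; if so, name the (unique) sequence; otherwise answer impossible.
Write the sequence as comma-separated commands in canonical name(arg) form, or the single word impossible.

key: order matters: swapping back(1) and move(2) lands elsewhere
begin: (1, 2) facing down
t=1 back(1) ⇒ (1, 3) facing down
t=2 turn(left) ⇒ (1, 3) facing right
t=3 move(2) ⇒ (3, 3) facing right
all 216 alternatives checked — unique.

back(1), turn(left), move(2)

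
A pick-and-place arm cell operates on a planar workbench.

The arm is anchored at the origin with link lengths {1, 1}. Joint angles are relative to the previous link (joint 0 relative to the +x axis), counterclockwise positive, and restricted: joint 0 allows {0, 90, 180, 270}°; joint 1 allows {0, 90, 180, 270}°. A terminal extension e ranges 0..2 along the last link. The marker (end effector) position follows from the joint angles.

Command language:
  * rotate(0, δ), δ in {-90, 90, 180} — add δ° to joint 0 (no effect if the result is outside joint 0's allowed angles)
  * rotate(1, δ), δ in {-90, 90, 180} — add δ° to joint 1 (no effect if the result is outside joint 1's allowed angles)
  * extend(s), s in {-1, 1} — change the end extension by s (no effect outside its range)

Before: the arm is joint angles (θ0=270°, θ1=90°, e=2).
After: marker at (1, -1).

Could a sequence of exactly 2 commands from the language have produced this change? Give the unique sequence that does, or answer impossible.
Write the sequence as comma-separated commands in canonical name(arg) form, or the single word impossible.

begin: joint angles (θ0=270°, θ1=90°, e=2)
1. extend(-1) → joint angles (θ0=270°, θ1=90°, e=1)
2. extend(-1) → joint angles (θ0=270°, θ1=90°, e=0)
all 64 alternatives checked — unique.

extend(-1), extend(-1)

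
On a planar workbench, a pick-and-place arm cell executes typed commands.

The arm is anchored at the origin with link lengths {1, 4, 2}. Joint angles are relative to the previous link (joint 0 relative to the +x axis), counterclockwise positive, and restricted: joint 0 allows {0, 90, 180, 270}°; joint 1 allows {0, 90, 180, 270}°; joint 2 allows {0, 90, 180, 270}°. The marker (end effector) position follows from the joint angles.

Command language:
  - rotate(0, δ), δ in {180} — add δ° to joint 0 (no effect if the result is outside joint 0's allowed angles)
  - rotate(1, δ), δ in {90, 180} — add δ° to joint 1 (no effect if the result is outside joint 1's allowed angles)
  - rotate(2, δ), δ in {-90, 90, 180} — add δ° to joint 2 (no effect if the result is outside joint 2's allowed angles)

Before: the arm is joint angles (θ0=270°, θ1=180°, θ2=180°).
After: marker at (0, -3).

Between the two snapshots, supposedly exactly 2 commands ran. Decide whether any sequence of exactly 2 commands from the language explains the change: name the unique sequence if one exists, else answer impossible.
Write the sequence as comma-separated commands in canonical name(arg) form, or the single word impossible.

from: joint angles (θ0=270°, θ1=180°, θ2=180°)
step 1 (rotate(1, 90)): joint angles (θ0=270°, θ1=270°, θ2=180°)
step 2 (rotate(1, 90)): joint angles (θ0=270°, θ1=0°, θ2=180°)
all 36 alternatives checked — unique.

rotate(1, 90), rotate(1, 90)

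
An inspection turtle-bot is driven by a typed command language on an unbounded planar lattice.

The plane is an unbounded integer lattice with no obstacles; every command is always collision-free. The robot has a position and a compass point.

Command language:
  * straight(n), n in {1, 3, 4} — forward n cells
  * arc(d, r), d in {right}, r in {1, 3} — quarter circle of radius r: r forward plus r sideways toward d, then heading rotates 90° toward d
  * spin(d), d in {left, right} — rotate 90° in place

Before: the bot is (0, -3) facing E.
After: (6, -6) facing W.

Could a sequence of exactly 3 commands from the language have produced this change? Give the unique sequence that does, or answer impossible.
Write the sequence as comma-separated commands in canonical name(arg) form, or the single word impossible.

straight(3), arc(right, 3), spin(right)

key: order matters: swapping straight(3) and spin(right) lands elsewhere
start: (0, -3) facing E
step 1 (straight(3)): (3, -3) facing E
step 2 (arc(right, 3)): (6, -6) facing S
step 3 (spin(right)): (6, -6) facing W
uniquely the one of 343 3-step routes that fits.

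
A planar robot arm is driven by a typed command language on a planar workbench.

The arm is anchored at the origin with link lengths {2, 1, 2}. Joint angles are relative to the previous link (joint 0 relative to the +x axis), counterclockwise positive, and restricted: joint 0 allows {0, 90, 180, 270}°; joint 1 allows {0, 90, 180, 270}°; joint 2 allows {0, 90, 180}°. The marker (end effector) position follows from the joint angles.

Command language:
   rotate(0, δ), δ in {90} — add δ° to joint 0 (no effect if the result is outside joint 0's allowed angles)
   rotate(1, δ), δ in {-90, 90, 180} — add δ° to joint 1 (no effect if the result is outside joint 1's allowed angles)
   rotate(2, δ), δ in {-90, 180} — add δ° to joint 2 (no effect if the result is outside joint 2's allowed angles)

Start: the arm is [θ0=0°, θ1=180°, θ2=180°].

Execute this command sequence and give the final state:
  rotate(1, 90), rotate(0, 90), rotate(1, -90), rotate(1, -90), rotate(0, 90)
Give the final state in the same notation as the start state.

[θ0=180°, θ1=90°, θ2=180°]

start: [θ0=0°, θ1=180°, θ2=180°]
t=1 rotate(1, 90) ⇒ [θ0=0°, θ1=270°, θ2=180°]
t=2 rotate(0, 90) ⇒ [θ0=90°, θ1=270°, θ2=180°]
t=3 rotate(1, -90) ⇒ [θ0=90°, θ1=180°, θ2=180°]
t=4 rotate(1, -90) ⇒ [θ0=90°, θ1=90°, θ2=180°]
t=5 rotate(0, 90) ⇒ [θ0=180°, θ1=90°, θ2=180°]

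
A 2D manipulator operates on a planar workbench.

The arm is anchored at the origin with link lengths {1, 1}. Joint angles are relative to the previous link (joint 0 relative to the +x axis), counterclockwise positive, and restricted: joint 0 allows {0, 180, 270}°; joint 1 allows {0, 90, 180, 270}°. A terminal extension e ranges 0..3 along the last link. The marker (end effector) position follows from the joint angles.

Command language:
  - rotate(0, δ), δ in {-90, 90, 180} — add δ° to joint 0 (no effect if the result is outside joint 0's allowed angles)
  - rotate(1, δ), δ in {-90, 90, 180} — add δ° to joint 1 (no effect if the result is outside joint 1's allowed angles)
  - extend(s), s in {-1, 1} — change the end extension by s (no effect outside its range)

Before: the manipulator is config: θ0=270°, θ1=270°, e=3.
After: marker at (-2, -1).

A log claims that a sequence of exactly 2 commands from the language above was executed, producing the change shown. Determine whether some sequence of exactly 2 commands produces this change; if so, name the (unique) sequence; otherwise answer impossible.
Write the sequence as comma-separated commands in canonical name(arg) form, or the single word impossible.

extend(-1), extend(-1)

from: config: θ0=270°, θ1=270°, e=3
t=1 extend(-1) ⇒ config: θ0=270°, θ1=270°, e=2
t=2 extend(-1) ⇒ config: θ0=270°, θ1=270°, e=1
no rival 2-sequence matches.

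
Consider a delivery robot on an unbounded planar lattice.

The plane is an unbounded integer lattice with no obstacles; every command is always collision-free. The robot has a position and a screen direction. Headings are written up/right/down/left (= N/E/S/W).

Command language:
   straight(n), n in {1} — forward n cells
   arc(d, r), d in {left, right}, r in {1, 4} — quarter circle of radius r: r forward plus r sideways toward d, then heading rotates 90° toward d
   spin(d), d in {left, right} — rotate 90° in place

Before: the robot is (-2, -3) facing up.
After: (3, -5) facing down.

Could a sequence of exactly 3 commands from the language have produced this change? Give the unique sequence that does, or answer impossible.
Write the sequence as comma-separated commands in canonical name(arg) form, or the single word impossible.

straight(1), arc(right, 1), arc(right, 4)

key: running arc(right, 4) before straight(1) would end elsewhere — order is forced
t0: (-2, -3) facing up
[1] after straight(1): (-2, -2) facing up
[2] after arc(right, 1): (-1, -1) facing right
[3] after arc(right, 4): (3, -5) facing down
uniquely the one of 343 3-step routes that fits.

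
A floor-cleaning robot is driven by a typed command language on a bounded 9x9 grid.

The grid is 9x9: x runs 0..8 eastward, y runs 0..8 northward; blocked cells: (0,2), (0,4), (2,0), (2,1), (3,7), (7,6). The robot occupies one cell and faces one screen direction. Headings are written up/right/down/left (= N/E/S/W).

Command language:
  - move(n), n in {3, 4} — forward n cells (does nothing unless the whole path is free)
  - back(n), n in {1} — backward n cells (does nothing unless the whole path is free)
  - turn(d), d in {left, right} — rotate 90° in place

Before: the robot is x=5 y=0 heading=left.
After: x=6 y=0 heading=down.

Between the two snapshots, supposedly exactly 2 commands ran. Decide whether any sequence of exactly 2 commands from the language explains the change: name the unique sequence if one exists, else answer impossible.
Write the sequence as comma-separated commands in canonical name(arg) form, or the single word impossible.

back(1), turn(left)

key: running turn(left) before back(1) would end elsewhere — order is forced
begin: x=5 y=0 heading=left
[1] after back(1): x=6 y=0 heading=left
[2] after turn(left): x=6 y=0 heading=down
no other 2-command option fits: unique.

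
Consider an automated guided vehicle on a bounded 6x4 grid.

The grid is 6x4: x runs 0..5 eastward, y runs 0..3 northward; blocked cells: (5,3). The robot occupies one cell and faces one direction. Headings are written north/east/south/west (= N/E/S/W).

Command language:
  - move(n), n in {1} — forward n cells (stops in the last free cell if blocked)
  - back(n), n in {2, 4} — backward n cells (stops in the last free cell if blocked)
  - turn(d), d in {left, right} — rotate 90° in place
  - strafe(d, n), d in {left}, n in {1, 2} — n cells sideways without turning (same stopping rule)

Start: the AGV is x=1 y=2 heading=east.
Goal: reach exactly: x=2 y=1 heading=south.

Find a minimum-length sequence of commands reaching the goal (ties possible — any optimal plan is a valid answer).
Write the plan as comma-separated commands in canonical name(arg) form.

move(1), turn(right), move(1)

t0: x=1 y=2 heading=east
step 1 (move(1)): x=2 y=2 heading=east
step 2 (turn(right)): x=2 y=2 heading=south
step 3 (move(1)): x=2 y=1 heading=south
no 2-step plan works, so 3 is optimal.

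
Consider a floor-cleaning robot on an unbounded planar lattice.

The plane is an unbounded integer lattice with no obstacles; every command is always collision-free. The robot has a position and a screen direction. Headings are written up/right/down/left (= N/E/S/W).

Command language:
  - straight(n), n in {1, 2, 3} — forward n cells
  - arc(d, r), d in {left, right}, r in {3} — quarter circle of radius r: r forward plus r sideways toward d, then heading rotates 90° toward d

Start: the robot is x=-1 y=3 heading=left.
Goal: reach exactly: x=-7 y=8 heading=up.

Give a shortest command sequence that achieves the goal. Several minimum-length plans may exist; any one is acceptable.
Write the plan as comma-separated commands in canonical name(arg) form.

straight(3), arc(right, 3), straight(2)

start: x=-1 y=3 heading=left
t=1 straight(3) ⇒ x=-4 y=3 heading=left
t=2 arc(right, 3) ⇒ x=-7 y=6 heading=up
t=3 straight(2) ⇒ x=-7 y=8 heading=up
nothing shorter than 3 reaches the goal.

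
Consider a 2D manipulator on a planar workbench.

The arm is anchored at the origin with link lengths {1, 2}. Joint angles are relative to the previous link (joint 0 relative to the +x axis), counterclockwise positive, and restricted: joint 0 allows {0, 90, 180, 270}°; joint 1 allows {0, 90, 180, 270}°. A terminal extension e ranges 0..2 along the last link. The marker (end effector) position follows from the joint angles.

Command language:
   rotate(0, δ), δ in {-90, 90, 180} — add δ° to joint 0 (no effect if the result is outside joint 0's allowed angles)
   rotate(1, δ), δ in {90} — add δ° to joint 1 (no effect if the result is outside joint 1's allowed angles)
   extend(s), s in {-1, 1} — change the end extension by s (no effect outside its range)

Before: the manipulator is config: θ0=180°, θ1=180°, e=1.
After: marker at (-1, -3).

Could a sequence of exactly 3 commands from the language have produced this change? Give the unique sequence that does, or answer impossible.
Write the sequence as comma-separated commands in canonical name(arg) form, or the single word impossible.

rotate(1, 90), rotate(1, 90), rotate(1, 90)

t0: config: θ0=180°, θ1=180°, e=1
1. rotate(1, 90) → config: θ0=180°, θ1=270°, e=1
2. rotate(1, 90) → config: θ0=180°, θ1=0°, e=1
3. rotate(1, 90) → config: θ0=180°, θ1=90°, e=1
uniquely the one of 216 3-step routes that fits.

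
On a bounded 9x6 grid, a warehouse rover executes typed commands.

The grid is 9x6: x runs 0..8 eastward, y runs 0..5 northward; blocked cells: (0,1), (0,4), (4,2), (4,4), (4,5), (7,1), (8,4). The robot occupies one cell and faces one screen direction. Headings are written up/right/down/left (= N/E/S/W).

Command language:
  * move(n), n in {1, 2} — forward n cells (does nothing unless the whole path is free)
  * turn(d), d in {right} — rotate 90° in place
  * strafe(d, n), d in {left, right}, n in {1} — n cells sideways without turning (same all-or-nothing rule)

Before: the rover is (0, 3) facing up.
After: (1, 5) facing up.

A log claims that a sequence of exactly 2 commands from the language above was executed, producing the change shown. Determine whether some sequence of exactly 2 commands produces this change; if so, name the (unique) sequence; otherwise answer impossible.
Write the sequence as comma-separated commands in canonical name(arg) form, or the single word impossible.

strafe(right, 1), move(2)

key: still facing N at the end — nothing in the sequence rotates
start: (0, 3) facing up
[1] after strafe(right, 1): (1, 3) facing up
[2] after move(2): (1, 5) facing up
no rival 2-sequence matches.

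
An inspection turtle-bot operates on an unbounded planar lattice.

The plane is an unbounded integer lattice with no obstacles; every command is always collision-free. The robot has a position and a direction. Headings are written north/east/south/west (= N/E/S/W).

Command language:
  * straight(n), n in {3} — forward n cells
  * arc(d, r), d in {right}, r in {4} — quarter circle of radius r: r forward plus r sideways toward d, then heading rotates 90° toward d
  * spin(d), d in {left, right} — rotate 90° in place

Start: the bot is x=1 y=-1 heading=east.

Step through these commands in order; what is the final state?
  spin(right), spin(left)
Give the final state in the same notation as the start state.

t0: x=1 y=-1 heading=east
1. spin(right) → x=1 y=-1 heading=south
2. spin(left) → x=1 y=-1 heading=east

x=1 y=-1 heading=east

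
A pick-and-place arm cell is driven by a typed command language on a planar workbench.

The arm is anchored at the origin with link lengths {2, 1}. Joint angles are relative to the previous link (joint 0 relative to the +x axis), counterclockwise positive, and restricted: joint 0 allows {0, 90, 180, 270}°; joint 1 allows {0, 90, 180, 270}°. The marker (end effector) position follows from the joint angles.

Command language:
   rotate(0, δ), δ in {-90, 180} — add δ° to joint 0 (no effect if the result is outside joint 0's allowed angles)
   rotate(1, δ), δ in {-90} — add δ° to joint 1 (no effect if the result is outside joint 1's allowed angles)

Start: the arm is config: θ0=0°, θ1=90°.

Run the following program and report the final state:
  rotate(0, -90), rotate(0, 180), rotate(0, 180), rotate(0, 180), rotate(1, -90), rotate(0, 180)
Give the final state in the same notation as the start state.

config: θ0=270°, θ1=0°

begin: config: θ0=0°, θ1=90°
[1] after rotate(0, -90): config: θ0=270°, θ1=90°
[2] after rotate(0, 180): config: θ0=90°, θ1=90°
[3] after rotate(0, 180): config: θ0=270°, θ1=90°
[4] after rotate(0, 180): config: θ0=90°, θ1=90°
[5] after rotate(1, -90): config: θ0=90°, θ1=0°
[6] after rotate(0, 180): config: θ0=270°, θ1=0°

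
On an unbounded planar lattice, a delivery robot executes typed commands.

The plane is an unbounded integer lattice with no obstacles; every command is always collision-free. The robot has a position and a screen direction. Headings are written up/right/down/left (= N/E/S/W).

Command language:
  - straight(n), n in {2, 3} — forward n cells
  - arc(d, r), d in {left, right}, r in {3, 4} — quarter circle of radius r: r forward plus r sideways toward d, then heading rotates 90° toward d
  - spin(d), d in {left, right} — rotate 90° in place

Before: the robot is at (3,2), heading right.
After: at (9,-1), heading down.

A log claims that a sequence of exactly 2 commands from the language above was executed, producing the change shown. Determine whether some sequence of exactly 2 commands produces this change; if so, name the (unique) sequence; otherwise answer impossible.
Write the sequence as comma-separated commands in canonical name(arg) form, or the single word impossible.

straight(3), arc(right, 3)

key: order matters: swapping straight(3) and arc(right, 3) lands elsewhere
from: at (3,2), heading right
1. straight(3) → at (6,2), heading right
2. arc(right, 3) → at (9,-1), heading down
no other 2-command option fits: unique.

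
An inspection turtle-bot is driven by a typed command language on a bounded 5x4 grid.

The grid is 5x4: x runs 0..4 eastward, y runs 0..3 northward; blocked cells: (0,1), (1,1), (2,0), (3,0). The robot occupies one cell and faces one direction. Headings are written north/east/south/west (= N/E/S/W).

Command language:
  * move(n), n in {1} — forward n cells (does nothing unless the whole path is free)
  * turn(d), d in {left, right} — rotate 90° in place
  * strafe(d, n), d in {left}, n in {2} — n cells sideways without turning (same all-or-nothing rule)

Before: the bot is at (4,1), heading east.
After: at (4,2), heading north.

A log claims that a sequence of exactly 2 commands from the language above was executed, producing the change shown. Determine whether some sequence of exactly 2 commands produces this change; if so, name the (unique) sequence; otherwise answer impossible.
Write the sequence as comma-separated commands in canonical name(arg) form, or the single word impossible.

turn(left), move(1)

key: position moved to (4,2) AND the heading swung to N — translation plus rotation needed
from: at (4,1), heading east
[1] after turn(left): at (4,1), heading north
[2] after move(1): at (4,2), heading north
all 16 alternatives checked — unique.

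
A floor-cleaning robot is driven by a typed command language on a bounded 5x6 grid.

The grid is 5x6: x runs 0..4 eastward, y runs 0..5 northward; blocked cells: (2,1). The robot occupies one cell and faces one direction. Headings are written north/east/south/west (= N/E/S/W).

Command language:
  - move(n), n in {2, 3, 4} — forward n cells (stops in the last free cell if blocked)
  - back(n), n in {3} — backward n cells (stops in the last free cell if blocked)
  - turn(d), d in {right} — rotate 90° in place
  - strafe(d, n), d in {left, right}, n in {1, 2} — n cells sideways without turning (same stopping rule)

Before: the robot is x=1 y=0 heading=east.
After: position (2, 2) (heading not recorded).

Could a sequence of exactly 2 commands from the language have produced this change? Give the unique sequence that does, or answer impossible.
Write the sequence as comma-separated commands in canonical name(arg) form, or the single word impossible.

impossible

every 2-command combo misses the target.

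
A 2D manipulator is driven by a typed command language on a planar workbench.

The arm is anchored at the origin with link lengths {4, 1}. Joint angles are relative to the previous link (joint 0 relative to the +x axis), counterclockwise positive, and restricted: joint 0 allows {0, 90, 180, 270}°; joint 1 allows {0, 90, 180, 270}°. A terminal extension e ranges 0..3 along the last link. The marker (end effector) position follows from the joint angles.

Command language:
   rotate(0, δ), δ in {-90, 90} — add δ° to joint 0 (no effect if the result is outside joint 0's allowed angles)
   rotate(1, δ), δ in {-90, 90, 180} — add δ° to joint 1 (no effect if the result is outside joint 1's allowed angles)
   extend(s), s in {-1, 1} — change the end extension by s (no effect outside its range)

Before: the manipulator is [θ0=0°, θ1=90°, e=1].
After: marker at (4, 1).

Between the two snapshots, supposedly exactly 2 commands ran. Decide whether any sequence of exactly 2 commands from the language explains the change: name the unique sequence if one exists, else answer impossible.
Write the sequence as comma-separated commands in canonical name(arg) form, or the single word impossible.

extend(-1), extend(-1)

begin: [θ0=0°, θ1=90°, e=1]
[1] after extend(-1): [θ0=0°, θ1=90°, e=0]
[2] after extend(-1): [θ0=0°, θ1=90°, e=0]
all 49 alternatives checked — unique.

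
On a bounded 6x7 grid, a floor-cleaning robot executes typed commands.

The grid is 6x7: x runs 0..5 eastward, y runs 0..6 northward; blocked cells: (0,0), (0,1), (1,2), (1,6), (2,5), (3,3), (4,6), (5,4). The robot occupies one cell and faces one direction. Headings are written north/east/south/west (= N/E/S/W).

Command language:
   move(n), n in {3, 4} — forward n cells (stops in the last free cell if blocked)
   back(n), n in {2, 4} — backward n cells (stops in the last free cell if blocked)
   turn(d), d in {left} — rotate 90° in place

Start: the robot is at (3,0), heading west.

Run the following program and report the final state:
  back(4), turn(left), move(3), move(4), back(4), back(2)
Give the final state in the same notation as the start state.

at (5,3), heading south

begin: at (3,0), heading west
1. back(4) → at (5,0), heading west
2. turn(left) → at (5,0), heading south
3. move(3) → at (5,0), heading south
4. move(4) → at (5,0), heading south
5. back(4) → at (5,3), heading south
6. back(2) → at (5,3), heading south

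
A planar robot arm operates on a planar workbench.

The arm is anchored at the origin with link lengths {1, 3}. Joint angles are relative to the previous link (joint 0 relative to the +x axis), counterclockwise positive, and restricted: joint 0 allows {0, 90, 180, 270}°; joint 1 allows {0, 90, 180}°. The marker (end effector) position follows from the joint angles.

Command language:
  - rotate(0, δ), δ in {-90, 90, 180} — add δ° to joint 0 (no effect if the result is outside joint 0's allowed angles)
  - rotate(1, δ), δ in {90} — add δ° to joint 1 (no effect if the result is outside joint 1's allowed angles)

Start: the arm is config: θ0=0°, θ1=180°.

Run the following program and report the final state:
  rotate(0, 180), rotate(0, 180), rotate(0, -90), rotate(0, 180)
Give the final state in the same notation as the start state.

t0: config: θ0=0°, θ1=180°
step 1 (rotate(0, 180)): config: θ0=180°, θ1=180°
step 2 (rotate(0, 180)): config: θ0=0°, θ1=180°
step 3 (rotate(0, -90)): config: θ0=270°, θ1=180°
step 4 (rotate(0, 180)): config: θ0=90°, θ1=180°

config: θ0=90°, θ1=180°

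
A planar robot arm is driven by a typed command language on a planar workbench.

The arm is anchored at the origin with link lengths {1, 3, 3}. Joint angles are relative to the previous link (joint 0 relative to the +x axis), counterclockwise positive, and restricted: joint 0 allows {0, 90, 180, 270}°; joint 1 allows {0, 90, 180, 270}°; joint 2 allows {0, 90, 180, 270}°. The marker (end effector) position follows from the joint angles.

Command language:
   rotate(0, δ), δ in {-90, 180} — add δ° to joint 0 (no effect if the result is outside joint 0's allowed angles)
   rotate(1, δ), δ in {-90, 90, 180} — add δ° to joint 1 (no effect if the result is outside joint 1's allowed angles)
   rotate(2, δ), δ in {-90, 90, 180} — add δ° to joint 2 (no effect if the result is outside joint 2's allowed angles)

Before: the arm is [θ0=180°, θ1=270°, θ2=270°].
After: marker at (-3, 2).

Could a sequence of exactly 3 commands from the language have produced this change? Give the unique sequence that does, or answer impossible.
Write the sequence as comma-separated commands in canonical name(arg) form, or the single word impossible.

start: [θ0=180°, θ1=270°, θ2=270°]
step 1 (rotate(0, -90)): [θ0=90°, θ1=270°, θ2=270°]
step 2 (rotate(0, -90)): [θ0=0°, θ1=270°, θ2=270°]
step 3 (rotate(0, -90)): [θ0=270°, θ1=270°, θ2=270°]
uniquely the one of 512 3-step routes that fits.

rotate(0, -90), rotate(0, -90), rotate(0, -90)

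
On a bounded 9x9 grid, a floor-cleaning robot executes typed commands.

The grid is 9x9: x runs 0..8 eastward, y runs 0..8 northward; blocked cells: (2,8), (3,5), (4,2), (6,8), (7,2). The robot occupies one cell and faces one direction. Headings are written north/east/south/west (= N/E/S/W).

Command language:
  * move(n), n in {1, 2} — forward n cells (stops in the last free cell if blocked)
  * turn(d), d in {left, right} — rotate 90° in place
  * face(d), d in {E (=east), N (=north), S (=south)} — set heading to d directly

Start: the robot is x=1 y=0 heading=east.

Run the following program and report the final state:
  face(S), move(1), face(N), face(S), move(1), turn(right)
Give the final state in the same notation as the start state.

x=1 y=0 heading=west

start: x=1 y=0 heading=east
[1] after face(S): x=1 y=0 heading=south
[2] after move(1): x=1 y=0 heading=south
[3] after face(N): x=1 y=0 heading=north
[4] after face(S): x=1 y=0 heading=south
[5] after move(1): x=1 y=0 heading=south
[6] after turn(right): x=1 y=0 heading=west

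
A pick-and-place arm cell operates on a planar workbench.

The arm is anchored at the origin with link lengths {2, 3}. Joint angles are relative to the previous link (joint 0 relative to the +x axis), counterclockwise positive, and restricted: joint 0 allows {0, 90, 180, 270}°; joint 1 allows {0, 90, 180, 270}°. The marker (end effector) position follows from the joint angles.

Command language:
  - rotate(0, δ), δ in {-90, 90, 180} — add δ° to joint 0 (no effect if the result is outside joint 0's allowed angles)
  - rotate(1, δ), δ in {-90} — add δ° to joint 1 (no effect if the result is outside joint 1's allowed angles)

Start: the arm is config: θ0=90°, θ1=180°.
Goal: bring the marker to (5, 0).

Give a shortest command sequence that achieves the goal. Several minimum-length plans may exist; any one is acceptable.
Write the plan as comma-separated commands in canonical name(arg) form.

initial: config: θ0=90°, θ1=180°
step 1 (rotate(0, -90)): config: θ0=0°, θ1=180°
step 2 (rotate(1, -90)): config: θ0=0°, θ1=90°
step 3 (rotate(1, -90)): config: θ0=0°, θ1=0°
shorter routes all fall short; 3 is best.

rotate(0, -90), rotate(1, -90), rotate(1, -90)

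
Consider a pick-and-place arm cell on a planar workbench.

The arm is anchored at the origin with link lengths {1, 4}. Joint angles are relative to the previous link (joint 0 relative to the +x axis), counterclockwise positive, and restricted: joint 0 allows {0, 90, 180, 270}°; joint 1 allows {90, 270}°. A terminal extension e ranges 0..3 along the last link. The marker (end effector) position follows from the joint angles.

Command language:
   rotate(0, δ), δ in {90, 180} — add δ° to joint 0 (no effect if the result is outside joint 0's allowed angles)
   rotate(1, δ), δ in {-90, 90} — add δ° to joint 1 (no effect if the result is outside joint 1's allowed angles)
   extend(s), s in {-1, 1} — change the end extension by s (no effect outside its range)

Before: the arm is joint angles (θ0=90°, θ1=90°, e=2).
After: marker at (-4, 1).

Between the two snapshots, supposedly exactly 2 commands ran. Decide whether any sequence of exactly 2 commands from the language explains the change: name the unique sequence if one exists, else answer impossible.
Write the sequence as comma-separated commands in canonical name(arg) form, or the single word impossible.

extend(-1), extend(-1)

from: joint angles (θ0=90°, θ1=90°, e=2)
1. extend(-1) → joint angles (θ0=90°, θ1=90°, e=1)
2. extend(-1) → joint angles (θ0=90°, θ1=90°, e=0)
no other 2-command option fits: unique.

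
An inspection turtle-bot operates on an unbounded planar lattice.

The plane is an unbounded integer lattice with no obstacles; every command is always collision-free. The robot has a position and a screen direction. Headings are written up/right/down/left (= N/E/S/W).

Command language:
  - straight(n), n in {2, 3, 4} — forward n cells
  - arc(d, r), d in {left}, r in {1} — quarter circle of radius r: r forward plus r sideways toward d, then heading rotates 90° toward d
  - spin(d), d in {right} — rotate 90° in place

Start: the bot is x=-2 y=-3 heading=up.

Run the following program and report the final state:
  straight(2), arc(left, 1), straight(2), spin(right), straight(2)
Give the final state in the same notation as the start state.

start: x=-2 y=-3 heading=up
step 1 (straight(2)): x=-2 y=-1 heading=up
step 2 (arc(left, 1)): x=-3 y=0 heading=left
step 3 (straight(2)): x=-5 y=0 heading=left
step 4 (spin(right)): x=-5 y=0 heading=up
step 5 (straight(2)): x=-5 y=2 heading=up

x=-5 y=2 heading=up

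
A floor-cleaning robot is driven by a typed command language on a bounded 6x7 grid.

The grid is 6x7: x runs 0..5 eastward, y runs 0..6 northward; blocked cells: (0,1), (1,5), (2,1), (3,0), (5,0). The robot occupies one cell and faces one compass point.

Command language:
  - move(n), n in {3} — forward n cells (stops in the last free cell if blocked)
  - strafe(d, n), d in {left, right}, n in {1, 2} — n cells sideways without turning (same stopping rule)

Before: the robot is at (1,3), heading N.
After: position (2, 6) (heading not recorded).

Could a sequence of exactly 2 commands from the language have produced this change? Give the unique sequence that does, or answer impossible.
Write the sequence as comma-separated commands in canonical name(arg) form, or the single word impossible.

strafe(right, 1), move(3)

key: order matters: swapping strafe(right, 1) and move(3) lands elsewhere
t0: at (1,3), heading N
step 1 (strafe(right, 1)): at (2,3), heading N
step 2 (move(3)): at (2,6), heading N
no rival 2-sequence matches.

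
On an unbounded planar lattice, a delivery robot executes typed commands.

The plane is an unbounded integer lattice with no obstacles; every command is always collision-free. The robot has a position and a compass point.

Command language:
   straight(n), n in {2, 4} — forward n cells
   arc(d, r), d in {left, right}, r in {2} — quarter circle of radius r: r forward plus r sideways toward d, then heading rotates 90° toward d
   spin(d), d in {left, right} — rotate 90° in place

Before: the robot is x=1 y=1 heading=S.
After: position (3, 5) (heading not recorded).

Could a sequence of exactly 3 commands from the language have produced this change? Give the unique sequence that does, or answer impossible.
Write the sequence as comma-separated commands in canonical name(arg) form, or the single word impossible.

key: running straight(2) before spin(left) would end elsewhere — order is forced
start: x=1 y=1 heading=S
[1] after spin(left): x=1 y=1 heading=E
[2] after arc(left, 2): x=3 y=3 heading=N
[3] after straight(2): x=3 y=5 heading=N
no rival 3-sequence matches.

spin(left), arc(left, 2), straight(2)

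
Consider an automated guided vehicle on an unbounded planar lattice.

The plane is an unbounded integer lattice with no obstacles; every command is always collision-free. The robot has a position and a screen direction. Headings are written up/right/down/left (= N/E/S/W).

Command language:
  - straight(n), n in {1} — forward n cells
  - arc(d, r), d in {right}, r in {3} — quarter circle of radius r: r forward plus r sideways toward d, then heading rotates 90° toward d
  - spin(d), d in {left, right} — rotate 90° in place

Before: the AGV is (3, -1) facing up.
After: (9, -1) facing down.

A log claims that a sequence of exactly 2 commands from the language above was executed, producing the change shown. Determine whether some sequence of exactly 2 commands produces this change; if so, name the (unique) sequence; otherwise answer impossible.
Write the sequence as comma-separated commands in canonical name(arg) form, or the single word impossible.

arc(right, 3), arc(right, 3)

key: position moved to (9,-1) AND the heading swung to S — translation plus rotation needed
t0: (3, -1) facing up
step 1 (arc(right, 3)): (6, 2) facing right
step 2 (arc(right, 3)): (9, -1) facing down
no other 2-command option fits: unique.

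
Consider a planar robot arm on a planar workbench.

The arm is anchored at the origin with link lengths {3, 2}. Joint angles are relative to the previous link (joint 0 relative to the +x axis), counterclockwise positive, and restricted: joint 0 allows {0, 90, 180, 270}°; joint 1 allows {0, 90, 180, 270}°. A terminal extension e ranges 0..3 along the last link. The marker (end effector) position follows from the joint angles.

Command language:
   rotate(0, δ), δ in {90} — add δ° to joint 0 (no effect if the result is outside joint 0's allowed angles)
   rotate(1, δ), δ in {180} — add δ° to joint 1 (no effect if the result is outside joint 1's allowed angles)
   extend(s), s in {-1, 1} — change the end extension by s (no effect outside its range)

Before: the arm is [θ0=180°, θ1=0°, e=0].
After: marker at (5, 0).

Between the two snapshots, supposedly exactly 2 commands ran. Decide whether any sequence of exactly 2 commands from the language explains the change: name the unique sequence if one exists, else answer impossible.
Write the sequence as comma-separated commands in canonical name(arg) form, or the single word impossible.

begin: [θ0=180°, θ1=0°, e=0]
t=1 rotate(0, 90) ⇒ [θ0=270°, θ1=0°, e=0]
t=2 rotate(0, 90) ⇒ [θ0=0°, θ1=0°, e=0]
no other 2-command option fits: unique.

rotate(0, 90), rotate(0, 90)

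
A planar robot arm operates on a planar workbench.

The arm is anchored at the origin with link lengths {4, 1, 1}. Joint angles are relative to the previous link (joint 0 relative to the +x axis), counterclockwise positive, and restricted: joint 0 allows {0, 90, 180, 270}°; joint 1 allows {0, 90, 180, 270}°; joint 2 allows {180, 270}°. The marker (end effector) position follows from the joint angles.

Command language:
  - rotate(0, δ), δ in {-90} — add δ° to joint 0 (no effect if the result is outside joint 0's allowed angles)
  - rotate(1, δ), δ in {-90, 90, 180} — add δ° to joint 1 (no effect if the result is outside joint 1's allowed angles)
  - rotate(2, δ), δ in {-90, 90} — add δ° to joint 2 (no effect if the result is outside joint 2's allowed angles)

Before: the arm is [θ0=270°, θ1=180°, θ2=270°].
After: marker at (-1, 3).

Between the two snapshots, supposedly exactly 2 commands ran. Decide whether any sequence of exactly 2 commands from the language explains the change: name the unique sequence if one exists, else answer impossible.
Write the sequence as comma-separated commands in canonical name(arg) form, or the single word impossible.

rotate(0, -90), rotate(0, -90)

from: [θ0=270°, θ1=180°, θ2=270°]
1. rotate(0, -90) → [θ0=180°, θ1=180°, θ2=270°]
2. rotate(0, -90) → [θ0=90°, θ1=180°, θ2=270°]
no rival 2-sequence matches.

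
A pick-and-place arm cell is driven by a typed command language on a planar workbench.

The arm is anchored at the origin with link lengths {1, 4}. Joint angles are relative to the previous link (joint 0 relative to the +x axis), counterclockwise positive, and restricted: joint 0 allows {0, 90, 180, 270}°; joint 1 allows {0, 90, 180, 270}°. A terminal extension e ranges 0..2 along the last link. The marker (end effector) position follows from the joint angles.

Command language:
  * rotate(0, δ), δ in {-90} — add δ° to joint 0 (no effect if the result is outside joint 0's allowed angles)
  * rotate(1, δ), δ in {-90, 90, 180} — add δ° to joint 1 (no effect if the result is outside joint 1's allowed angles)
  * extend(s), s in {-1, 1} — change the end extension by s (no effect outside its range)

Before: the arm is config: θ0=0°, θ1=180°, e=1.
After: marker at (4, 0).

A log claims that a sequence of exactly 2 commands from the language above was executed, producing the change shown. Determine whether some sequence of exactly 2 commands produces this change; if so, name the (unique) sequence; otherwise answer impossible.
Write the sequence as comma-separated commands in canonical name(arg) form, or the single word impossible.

rotate(0, -90), rotate(0, -90)

initial: config: θ0=0°, θ1=180°, e=1
step 1 (rotate(0, -90)): config: θ0=270°, θ1=180°, e=1
step 2 (rotate(0, -90)): config: θ0=180°, θ1=180°, e=1
no other 2-command option fits: unique.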